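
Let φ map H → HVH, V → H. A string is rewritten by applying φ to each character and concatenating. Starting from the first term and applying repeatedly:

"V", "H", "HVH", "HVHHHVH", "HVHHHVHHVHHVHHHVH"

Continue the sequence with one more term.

HVHHHVHHVHHVHHHVHHVHHHVHHVHHHVHHVHHVHHHVH

φ(HVHHHVHHVHHVHHHVH) expands symbol-by-symbol to HVH H HVH HVH HVH H HVH HVH H HVH HVH H HVH HVH HVH H HVH; joining the 17 pieces gives the next term.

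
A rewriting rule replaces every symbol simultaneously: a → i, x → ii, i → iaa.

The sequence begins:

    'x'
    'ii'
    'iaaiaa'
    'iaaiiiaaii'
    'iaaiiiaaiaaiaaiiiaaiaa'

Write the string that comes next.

Replace each of the 22 characters of iaaiiiaaiaaiaaiiiaaiaa in place — iaa i i iaa iaa iaa i i iaa i i iaa i i iaa iaa iaa i i iaa i i — and concatenate.

iaaiiiaaiaaiaaiiiaaiiiaaiiiaaiaaiaaiiiaaii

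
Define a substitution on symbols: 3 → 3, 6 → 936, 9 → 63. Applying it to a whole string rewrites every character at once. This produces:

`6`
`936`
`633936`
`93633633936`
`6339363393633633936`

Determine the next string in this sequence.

93633633936336339363393633633936

Replace each of the 19 characters of 6339363393633633936 in place — 936 3 3 63 3 936 3 3 63 3 936 3 3 936 3 3 63 3 936 — and concatenate.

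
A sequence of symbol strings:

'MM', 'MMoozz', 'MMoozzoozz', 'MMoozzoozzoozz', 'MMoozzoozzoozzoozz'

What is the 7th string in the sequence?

Each term is the previous one with oozz appended.
From MMoozzoozzoozzoozz, 2 further steps: MMoozzoozzoozzoozz → MMoozzoozzoozzoozzoozz → (answer).

MMoozzoozzoozzoozzoozzoozz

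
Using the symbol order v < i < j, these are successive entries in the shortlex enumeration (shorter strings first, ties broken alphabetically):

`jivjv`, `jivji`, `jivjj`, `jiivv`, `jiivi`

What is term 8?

jiiii

Advancing 3 positions from jiivi through jiivi → jiivj → jiiiv reaches term 8.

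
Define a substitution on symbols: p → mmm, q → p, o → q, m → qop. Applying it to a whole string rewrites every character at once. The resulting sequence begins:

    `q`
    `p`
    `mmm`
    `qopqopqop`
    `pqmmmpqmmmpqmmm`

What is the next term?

mmmpqopqopqopmmmpqopqopqopmmmpqopqopqop

Replace each of the 15 characters of pqmmmpqmmmpqmmm in place — mmm p qop qop qop mmm p qop qop qop mmm p qop qop qop — and concatenate.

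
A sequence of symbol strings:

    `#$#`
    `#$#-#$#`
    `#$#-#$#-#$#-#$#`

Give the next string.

s(k+1) = s(k)·-·s(k) — each term doubles the last with '-' between the halves.
Doubling #$#-#$#-#$#-#$# with '-' between the halves:

#$#-#$#-#$#-#$#-#$#-#$#-#$#-#$#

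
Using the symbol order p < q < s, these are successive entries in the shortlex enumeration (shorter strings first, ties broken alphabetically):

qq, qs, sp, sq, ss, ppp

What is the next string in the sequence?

Find the rightmost character of ppp below s, bump it to the next letter, and reset everything to its right to p.

ppq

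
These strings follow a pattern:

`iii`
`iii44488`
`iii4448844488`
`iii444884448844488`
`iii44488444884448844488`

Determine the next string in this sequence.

iii4448844488444884448844488

Each term is the previous one with 44488 appended.
So the next term is iii44488444884448844488·44488.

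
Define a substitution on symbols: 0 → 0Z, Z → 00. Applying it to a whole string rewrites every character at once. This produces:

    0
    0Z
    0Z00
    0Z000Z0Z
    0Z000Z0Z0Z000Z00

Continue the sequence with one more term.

Rewriting the 16 symbols of 0Z000Z0Z0Z000Z00 one by one yields 0Z 00 0Z 0Z 0Z 00 0Z 00 0Z 00 0Z 0Z 0Z 00 0Z 0Z; concatenated:

0Z000Z0Z0Z000Z000Z000Z0Z0Z000Z0Z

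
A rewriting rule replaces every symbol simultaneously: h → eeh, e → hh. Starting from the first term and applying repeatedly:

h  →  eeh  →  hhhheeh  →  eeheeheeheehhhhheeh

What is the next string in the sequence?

Replace each of the 19 characters of eeheeheeheehhhhheeh in place — hh hh eeh hh hh eeh hh hh eeh hh hh eeh eeh eeh eeh eeh hh hh eeh — and concatenate.

hhhheehhhhheehhhhheehhhhheeheeheeheeheehhhhheeh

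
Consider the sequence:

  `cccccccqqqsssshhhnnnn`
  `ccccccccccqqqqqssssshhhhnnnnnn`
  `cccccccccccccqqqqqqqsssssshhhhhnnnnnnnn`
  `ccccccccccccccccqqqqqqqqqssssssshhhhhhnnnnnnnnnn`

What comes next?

Each string has the form c^{3n+1} q^{2n-1} s^{n+2} h^{n+1} n^{2n}, where the shown terms are n = 2, 3, 4, 5.
At n = 6 the blocks have lengths 19, 11, 8, 7, 12.

cccccccccccccccccccqqqqqqqqqqqsssssssshhhhhhhnnnnnnnnnnnn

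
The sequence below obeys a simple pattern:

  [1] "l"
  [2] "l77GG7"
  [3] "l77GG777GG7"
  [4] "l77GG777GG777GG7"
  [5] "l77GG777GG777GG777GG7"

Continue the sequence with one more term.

Each term is the previous one with 77GG7 appended.
So the next term is l77GG777GG777GG777GG7·77GG7.

l77GG777GG777GG777GG777GG7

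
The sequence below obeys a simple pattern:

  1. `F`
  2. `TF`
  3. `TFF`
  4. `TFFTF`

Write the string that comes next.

From term 3 onward, concatenate the last term with the second-to-last: TF·F = TFF, TFF·TF = TFFTF, …
So term 5 is TFFTF·TFF.

TFFTFTFF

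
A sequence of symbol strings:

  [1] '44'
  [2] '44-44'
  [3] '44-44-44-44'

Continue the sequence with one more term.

Every step duplicates the string with '-' between the halves.
Doubling 44-44-44-44 with '-' between the halves:

44-44-44-44-44-44-44-44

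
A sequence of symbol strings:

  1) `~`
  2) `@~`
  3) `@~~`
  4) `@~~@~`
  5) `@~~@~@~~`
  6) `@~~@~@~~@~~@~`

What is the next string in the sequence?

Each term (from the third on) is the previous term followed by the one before it: term 3 = @~·~ = @~~.
The next term joins @~~@~@~~@~~@~ and @~~@~@~~.

@~~@~@~~@~~@~@~~@~@~~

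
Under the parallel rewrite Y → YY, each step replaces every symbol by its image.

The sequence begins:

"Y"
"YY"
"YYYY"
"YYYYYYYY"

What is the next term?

Expanding YYYYYYYY: Y→YY, Y→YY, Y→YY, Y→YY, Y→YY, Y→YY, Y→YY, Y→YY. Concatenated: YY YY YY YY YY YY YY YY.

YYYYYYYYYYYYYYYY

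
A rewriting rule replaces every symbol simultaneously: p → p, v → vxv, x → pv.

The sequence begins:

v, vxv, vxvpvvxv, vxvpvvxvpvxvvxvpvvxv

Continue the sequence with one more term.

Rewriting the 20 symbols of vxvpvvxvpvxvvxvpvvxv one by one yields vxv pv vxv p vxv vxv pv vxv p vxv pv vxv vxv pv vxv p vxv vxv pv vxv; concatenated:

vxvpvvxvpvxvvxvpvvxvpvxvpvvxvvxvpvvxvpvxvvxvpvvxv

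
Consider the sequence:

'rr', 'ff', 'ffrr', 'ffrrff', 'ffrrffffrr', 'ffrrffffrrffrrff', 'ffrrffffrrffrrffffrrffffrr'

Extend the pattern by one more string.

Each term (from the third on) is the previous term followed by the one before it: term 3 = ff·rr = ffrr.
Continuing: ffrrffffrrffrrffffrrffffrr · ffrrffffrrffrrff gives term 8.

ffrrffffrrffrrffffrrffffrrffrrffffrrffrrff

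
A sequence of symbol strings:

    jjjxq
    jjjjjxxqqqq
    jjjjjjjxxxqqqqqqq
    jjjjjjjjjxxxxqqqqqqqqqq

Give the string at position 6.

jjjjjjjjjjjjjxxxxxxqqqqqqqqqqqqqqqq

Reading off run lengths: j runs 3, 5, 7, 9; x runs 1, 2, 3, 4; q runs 1, 4, 7, 10 — each is linear in n (n = 1, 2, …).
At n = 6 the blocks have lengths 13, 6, 16.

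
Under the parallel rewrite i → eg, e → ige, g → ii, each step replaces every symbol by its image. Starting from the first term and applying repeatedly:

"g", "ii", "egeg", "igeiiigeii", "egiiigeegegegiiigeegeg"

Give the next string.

igeiiegegegiiigeigeiiigeiiigeiiegegegiiigeigeiiigeii

Applying the rule to each of the 22 symbols of egiiigeegegegiiigeegeg gives the pieces ige ii eg eg eg ii ige ige ii ige ii ige ii eg eg eg ii ige ige ii ige ii, which concatenate to the answer.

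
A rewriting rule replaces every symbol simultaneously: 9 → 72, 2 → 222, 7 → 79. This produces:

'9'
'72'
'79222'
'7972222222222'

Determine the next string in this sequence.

Applying the rule to each of the 13 symbols of 7972222222222 gives the pieces 79 72 79 222 222 222 222 222 222 222 222 222 222, which concatenate to the answer.

797279222222222222222222222222222222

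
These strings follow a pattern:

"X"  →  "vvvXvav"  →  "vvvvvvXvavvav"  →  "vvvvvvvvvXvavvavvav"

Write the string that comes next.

vvvvvvvvvvvvXvavvavvavvav

Each term wraps the previous one in vvv on the left and vav on the right.
One more step from vvvvvvvvvXvavvavvav gives the answer.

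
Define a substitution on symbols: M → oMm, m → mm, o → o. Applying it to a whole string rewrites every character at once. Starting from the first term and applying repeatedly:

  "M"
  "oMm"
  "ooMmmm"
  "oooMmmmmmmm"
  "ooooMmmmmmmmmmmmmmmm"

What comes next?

Rewriting the 20 symbols of ooooMmmmmmmmmmmmmmmm one by one yields o o o o oMm mm mm mm mm mm mm mm mm mm mm mm mm mm mm mm; concatenated:

oooooMmmmmmmmmmmmmmmmmmmmmmmmmmmmmmmm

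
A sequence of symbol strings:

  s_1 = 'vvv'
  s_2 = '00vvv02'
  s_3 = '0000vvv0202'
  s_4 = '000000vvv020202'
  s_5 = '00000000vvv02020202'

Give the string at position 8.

00000000000000vvv02020202020202

Every step adds 00 to the front and 02 to the end of the previous string.
From 00000000vvv02020202, 3 further steps: 00000000vvv02020202 → 0000000000vvv0202020202 → 000000000000vvv020202020202 → (answer).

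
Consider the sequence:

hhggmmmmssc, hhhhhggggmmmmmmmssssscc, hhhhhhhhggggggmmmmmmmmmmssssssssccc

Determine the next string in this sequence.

Reading off run lengths: h runs 2, 5, 8; g runs 2, 4, 6; m runs 4, 7, 10; s runs 2, 5, 8; c runs 1, 2, 3 — each is linear in n (n = 1, 2, …).
For the next term, n = 4, so the run lengths are 11, 8, 13, 11, 4.

hhhhhhhhhhhggggggggmmmmmmmmmmmmmssssssssssscccc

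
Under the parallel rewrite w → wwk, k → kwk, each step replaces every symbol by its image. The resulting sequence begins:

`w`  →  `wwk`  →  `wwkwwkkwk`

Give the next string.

Apply φ to wwkwwkkwk symbol by symbol: w→wwk, w→wwk, k→kwk, w→wwk, w→wwk, k→kwk, k→kwk, w→wwk, k→kwk; joined: wwk wwk kwk wwk wwk kwk kwk wwk kwk.

wwkwwkkwkwwkwwkkwkkwkwwkkwk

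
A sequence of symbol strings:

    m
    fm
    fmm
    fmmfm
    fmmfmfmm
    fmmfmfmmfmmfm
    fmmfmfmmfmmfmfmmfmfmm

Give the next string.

Each term (from the third on) is the previous term followed by the one before it: term 3 = fm·m = fmm.
Continuing: fmmfmfmmfmmfmfmmfmfmm · fmmfmfmmfmmfm gives term 8.

fmmfmfmmfmmfmfmmfmfmmfmmfmfmmfmmfm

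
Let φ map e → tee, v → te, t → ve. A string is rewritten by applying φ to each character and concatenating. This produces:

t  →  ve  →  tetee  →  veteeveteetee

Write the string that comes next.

teteeveteeteeteteeveteeteeveteetee

Replace each of the 13 characters of veteeveteetee in place — te tee ve tee tee te tee ve tee tee ve tee tee — and concatenate.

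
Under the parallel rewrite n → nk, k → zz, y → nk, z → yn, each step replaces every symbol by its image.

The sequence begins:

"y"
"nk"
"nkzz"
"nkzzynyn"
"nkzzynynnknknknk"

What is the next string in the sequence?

nkzzynynnknknknknkzznkzznkzznkzz

Applying the rule to each of the 16 symbols of nkzzynynnknknknk gives the pieces nk zz yn yn nk nk nk nk nk zz nk zz nk zz nk zz, which concatenate to the answer.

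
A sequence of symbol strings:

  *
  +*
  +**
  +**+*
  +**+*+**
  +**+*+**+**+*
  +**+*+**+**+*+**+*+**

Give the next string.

+**+*+**+**+*+**+*+**+**+*+**+**+*

This is a Fibonacci-style word recurrence s(k) = s(k−1)·s(k−2): e.g. +*·* = +**.
Continuing: +**+*+**+**+*+**+*+** · +**+*+**+**+* gives term 8.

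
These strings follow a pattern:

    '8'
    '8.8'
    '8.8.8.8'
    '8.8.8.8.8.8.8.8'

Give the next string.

Each string is two copies of the previous one joined by '.'.
Doubling 8.8.8.8.8.8.8.8 with '.' between the halves:

8.8.8.8.8.8.8.8.8.8.8.8.8.8.8.8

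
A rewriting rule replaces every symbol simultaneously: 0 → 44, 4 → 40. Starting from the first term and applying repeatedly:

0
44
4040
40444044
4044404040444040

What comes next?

φ(4044404040444040) expands symbol-by-symbol to 40 44 40 40 40 44 40 44 40 44 40 40 40 44 40 44; joining the 16 pieces gives the next term.

40444040404440444044404040444044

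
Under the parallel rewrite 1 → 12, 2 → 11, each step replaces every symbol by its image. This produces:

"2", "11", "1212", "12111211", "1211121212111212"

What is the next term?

Applying the rule to each of the 16 symbols of 1211121212111212 gives the pieces 12 11 12 12 12 11 12 11 12 11 12 12 12 11 12 11, which concatenate to the answer.

12111212121112111211121212111211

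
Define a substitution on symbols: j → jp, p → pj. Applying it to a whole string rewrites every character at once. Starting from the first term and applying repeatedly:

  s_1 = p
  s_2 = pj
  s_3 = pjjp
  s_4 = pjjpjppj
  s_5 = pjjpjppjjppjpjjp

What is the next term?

pjjpjppjjppjpjjpjppjpjjppjjpjppj

φ(pjjpjppjjppjpjjp) expands symbol-by-symbol to pj jp jp pj jp pj pj jp jp pj pj jp pj jp jp pj; joining the 16 pieces gives the next term.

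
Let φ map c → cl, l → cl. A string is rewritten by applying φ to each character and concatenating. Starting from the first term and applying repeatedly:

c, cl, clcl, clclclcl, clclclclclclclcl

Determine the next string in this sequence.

Rewriting the 16 symbols of clclclclclclclcl one by one yields cl cl cl cl cl cl cl cl cl cl cl cl cl cl cl cl; concatenated:

clclclclclclclclclclclclclclclcl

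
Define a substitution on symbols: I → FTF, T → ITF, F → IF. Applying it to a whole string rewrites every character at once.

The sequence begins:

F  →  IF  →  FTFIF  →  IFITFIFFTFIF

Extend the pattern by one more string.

FTFIFFTFITFIFFTFIFIFITFIFFTFIF

Expanding IFITFIFFTFIF: I→FTF, F→IF, I→FTF, T→ITF, F→IF, I→FTF, F→IF, F→IF, T→ITF, F→IF, I→FTF, F→IF. Concatenated: FTF IF FTF ITF IF FTF IF IF ITF IF FTF IF.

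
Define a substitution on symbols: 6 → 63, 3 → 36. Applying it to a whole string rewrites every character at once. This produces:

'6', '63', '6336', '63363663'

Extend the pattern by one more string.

6336366336636336

Apply φ to 63363663 symbol by symbol: 6→63, 3→36, 3→36, 6→63, 3→36, 6→63, 6→63, 3→36; joined: 63 36 36 63 36 63 63 36.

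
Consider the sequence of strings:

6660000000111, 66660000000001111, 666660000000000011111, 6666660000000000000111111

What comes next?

66666660000000000000001111111

Each string has the form 6^{n} 0^{2n+1} 1^{n}, where the shown terms are n = 3, 4, 5, 6.
For the next term, n = 7, so the run lengths are 7, 15, 7.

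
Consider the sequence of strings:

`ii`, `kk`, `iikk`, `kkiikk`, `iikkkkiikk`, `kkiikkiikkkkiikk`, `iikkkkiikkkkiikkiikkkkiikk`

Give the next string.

Each term (from the third on) is the two preceding terms concatenated in order: term 3 = ii·kk = iikk.
So term 8 is kkiikkiikkkkiikk·iikkkkiikkkkiikkiikkkkiikk.

kkiikkiikkkkiikkiikkkkiikkkkiikkiikkkkiikk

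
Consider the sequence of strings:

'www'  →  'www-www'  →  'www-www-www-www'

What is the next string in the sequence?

Every step duplicates the string with '-' between the halves.
Doubling www-www-www-www with '-' between the halves:

www-www-www-www-www-www-www-www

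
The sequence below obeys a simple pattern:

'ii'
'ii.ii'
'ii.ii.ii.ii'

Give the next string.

ii.ii.ii.ii.ii.ii.ii.ii

s(k+1) = s(k)·.·s(k) — each term doubles the last with '.' between the halves.
So the next term is two copies of ii.ii.ii.ii with '.' between the halves.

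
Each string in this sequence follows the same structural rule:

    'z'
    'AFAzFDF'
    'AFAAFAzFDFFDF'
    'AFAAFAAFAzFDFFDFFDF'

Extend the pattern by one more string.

Every step adds AFA to the front and FDF to the end of the previous string.
Applying this once more to AFAAFAAFAzFDFFDFFDF:

AFAAFAAFAAFAzFDFFDFFDFFDF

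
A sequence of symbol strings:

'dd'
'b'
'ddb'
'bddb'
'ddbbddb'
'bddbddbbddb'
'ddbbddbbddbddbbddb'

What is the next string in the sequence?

bddbddbbddbddbbddbbddbddbbddb

This is a Fibonacci-style word recurrence s(k) = s(k−2)·s(k−1): e.g. dd·b = ddb.
Continuing: bddbddbbddb · ddbbddbbddbddbbddb gives term 8.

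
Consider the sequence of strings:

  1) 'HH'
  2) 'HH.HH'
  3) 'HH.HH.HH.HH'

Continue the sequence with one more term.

Each string is two copies of the previous one joined by '.'.
Doubling HH.HH.HH.HH with '.' between the halves:

HH.HH.HH.HH.HH.HH.HH.HH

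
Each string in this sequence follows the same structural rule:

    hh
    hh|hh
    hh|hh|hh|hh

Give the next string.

Every step duplicates the string with '|' between the halves.
Doubling hh|hh|hh|hh with '|' between the halves:

hh|hh|hh|hh|hh|hh|hh|hh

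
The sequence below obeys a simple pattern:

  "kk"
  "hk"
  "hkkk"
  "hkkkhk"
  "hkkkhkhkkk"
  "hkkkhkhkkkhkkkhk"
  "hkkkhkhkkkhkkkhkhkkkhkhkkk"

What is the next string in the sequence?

hkkkhkhkkkhkkkhkhkkkhkhkkkhkkkhkhkkkhkkkhk

This is a Fibonacci-style word recurrence s(k) = s(k−1)·s(k−2): e.g. hk·kk = hkkk.
Continuing: hkkkhkhkkkhkkkhkhkkkhkhkkk · hkkkhkhkkkhkkkhk gives term 8.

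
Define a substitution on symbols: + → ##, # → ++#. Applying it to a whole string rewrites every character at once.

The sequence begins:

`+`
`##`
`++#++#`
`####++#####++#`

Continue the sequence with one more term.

++#++#++#++#####++#++#++#++#++#####++#

Applying the rule to each of the 14 symbols of ####++#####++# gives the pieces ++# ++# ++# ++# ## ## ++# ++# ++# ++# ++# ## ## ++#, which concatenate to the answer.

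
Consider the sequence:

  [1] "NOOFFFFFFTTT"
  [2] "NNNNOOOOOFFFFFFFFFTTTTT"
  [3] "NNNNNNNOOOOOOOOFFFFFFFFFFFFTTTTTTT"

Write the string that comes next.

NNNNNNNNNNOOOOOOOOOOOFFFFFFFFFFFFFFFTTTTTTTTT

The n-th term is 3n-2 N's then 3n-1 O's then 3n+3 F's then 2n+1 T's (n = 1, 2, …).
For the next term, n = 4, so the run lengths are 10, 11, 15, 9.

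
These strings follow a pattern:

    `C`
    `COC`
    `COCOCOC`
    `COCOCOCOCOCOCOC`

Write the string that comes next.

COCOCOCOCOCOCOCOCOCOCOCOCOCOCOC

Every step duplicates the string with 'O' between the halves.
So the next term is two copies of COCOCOCOCOCOCOC with 'O' between the halves.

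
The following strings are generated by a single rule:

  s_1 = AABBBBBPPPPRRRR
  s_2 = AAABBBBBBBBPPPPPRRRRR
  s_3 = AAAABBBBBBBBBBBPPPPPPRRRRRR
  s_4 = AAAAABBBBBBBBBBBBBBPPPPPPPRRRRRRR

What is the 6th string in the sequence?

AAAAAAABBBBBBBBBBBBBBBBBBBBPPPPPPPPPRRRRRRRRR

The n-th term is n A's then 3n-1 B's then n+2 P's then n+2 R's, where the shown terms are n = 2, 3, 4, 5.
For term 6, n = 7, so the run lengths are 7, 20, 9, 9.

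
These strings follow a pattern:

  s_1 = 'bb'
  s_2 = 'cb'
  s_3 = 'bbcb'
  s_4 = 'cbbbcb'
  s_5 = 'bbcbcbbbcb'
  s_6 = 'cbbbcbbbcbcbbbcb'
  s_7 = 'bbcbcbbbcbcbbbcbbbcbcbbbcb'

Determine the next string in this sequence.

cbbbcbbbcbcbbbcbbbcbcbbbcbcbbbcbbbcbcbbbcb

From term 3 onward, concatenate the second-to-last term with the last: bb·cb = bbcb, cb·bbcb = cbbbcb, …
So term 8 is cbbbcbbbcbcbbbcb·bbcbcbbbcbcbbbcbbbcbcbbbcb.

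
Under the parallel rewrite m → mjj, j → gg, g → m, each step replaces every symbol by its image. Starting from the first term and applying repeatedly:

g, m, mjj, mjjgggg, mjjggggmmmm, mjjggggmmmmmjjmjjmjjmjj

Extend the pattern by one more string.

Replace each of the 23 characters of mjjggggmmmmmjjmjjmjjmjj in place — mjj gg gg m m m m mjj mjj mjj mjj mjj gg gg mjj gg gg mjj gg gg mjj gg gg — and concatenate.

mjjggggmmmmmjjmjjmjjmjjmjjggggmjjggggmjjggggmjjgggg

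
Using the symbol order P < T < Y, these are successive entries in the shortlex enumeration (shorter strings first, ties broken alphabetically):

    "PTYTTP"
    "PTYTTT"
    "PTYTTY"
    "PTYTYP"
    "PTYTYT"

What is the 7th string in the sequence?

PTYYPP

Stepping forward 2 times from PTYTYT: PTYTYT → PTYTYY, then the target.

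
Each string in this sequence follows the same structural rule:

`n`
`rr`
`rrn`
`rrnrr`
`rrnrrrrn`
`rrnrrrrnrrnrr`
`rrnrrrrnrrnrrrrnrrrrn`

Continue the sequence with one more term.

Each term (from the third on) is the previous term followed by the one before it: term 3 = rr·n = rrn.
The next term joins rrnrrrrnrrnrrrrnrrrrn and rrnrrrrnrrnrr.

rrnrrrrnrrnrrrrnrrrrnrrnrrrrnrrnrr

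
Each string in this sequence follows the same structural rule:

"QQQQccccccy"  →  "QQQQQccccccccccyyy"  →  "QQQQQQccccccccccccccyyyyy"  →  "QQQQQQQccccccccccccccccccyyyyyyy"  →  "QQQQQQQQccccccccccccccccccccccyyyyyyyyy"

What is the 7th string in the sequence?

Reading off run lengths: Q runs 4, 5, 6, 7, 8; c runs 6, 10, 14, 18, 22; y runs 1, 3, 5, 7, 9 — each is linear in n (n = 1, 2, …).
For term 7, n = 7, so the run lengths are 10, 30, 13.

QQQQQQQQQQccccccccccccccccccccccccccccccyyyyyyyyyyyyy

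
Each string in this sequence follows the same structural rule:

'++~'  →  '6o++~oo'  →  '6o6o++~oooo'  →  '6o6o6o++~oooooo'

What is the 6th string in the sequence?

Every step adds 6o to the front and oo to the end of the previous string.
From 6o6o6o++~oooooo, 2 further steps: 6o6o6o++~oooooo → 6o6o6o6o++~oooooooo → (answer).

6o6o6o6o6o++~oooooooooo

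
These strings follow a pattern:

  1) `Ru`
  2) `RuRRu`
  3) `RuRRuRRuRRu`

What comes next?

RuRRuRRuRRuRRuRRuRRuRRu

Every step duplicates the string with 'R' between the halves.
One more doubling of RuRRuRRuRRu gives the answer.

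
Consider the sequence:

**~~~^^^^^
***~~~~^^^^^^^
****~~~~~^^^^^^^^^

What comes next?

Reading off run lengths: * runs 2, 3, 4; ~ runs 3, 4, 5; ^ runs 5, 7, 9 — each is linear in n, where the shown terms are n = 3, 4, 5.
For the next term, n = 6, so the run lengths are 5, 6, 11.

*****~~~~~~^^^^^^^^^^^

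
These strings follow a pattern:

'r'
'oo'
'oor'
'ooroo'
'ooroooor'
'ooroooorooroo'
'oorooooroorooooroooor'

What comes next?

From term 3 onward, concatenate the last term with the second-to-last: oo·r = oor, oor·oo = ooroo, …
The next term joins oorooooroorooooroooor and ooroooorooroo.

oorooooroorooooroooorooroooorooroo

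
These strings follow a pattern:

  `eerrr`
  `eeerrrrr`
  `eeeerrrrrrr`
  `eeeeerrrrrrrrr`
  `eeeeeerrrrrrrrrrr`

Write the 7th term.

eeeeeeeerrrrrrrrrrrrrrr

Term n consists of n e's, followed by 2n-1 r's, where the shown terms are n = 2, 3, 4, 5, 6.
For term 7, n = 8, so the run lengths are 8, 15.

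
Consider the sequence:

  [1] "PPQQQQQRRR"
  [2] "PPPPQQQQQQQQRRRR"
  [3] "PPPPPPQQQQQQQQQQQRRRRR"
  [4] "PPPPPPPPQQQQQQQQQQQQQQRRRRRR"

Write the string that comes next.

PPPPPPPPPPQQQQQQQQQQQQQQQQQRRRRRRR

The n-th term is 2n-2 P's then 3n-1 Q's then n+1 R's, where the shown terms are n = 2, 3, 4, 5.
For the next term, n = 6, so the run lengths are 10, 17, 7.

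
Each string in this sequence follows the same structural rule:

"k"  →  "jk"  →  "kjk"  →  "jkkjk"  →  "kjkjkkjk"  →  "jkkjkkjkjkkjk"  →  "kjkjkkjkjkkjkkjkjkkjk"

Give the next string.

jkkjkkjkjkkjkkjkjkkjkjkkjkkjkjkkjk

This is a Fibonacci-style word recurrence s(k) = s(k−2)·s(k−1): e.g. k·jk = kjk.
Continuing: jkkjkkjkjkkjk · kjkjkkjkjkkjkkjkjkkjk gives term 8.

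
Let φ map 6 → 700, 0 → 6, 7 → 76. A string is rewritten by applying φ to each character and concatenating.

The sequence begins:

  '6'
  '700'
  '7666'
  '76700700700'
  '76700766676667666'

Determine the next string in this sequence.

Applying the rule to each of the 17 symbols of 76700766676667666 gives the pieces 76 700 76 6 6 76 700 700 700 76 700 700 700 76 700 700 700, which concatenate to the answer.

767007666767007007007670070070076700700700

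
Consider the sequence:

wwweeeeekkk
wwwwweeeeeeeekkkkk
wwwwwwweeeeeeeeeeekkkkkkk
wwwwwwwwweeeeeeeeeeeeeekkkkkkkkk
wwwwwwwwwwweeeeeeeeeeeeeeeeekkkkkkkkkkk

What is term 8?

wwwwwwwwwwwwwwwwweeeeeeeeeeeeeeeeeeeeeeeeeekkkkkkkkkkkkkkkkk

Reading off run lengths: w runs 3, 5, 7, 9, 11; e runs 5, 8, 11, 14, 17; k runs 3, 5, 7, 9, 11 — each is linear in n (n = 1, 2, …).
At n = 8 the blocks have lengths 17, 26, 17.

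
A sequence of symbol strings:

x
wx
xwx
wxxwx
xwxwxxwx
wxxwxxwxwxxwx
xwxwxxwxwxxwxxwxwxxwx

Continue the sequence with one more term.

From term 3 onward, concatenate the second-to-last term with the last: x·wx = xwx, wx·xwx = wxxwx, …
So term 8 is wxxwxxwxwxxwx·xwxwxxwxwxxwxxwxwxxwx.

wxxwxxwxwxxwxxwxwxxwxwxxwxxwxwxxwx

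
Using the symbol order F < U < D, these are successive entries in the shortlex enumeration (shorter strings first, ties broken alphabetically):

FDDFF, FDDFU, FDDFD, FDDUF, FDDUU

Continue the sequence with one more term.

FDDUD

The successor of FDDUU increments the rightmost position that isn't already D and resets every position after it to F.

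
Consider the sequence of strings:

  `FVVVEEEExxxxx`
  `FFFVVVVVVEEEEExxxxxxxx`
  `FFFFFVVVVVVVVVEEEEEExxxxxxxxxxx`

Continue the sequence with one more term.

FFFFFFFVVVVVVVVVVVVEEEEEEExxxxxxxxxxxxxx

Each string has the form F^{2n-1} V^{3n} E^{n+3} x^{3n+2} (n = 1, 2, …).
For the next term, n = 4, so the run lengths are 7, 12, 7, 14.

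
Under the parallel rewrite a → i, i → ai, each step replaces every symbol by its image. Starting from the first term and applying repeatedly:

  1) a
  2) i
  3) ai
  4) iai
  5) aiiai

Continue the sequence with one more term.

Rewriting each symbol of aiiai: a→i, i→ai, i→ai, a→i, i→ai, which concatenates to i ai ai i ai.

iaiaiiai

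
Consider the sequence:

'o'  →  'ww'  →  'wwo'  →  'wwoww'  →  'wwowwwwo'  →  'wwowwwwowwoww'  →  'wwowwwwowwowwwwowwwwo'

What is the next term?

wwowwwwowwowwwwowwwwowwowwwwowwoww

This is a Fibonacci-style word recurrence s(k) = s(k−1)·s(k−2): e.g. ww·o = wwo.
The next term joins wwowwwwowwowwwwowwwwo and wwowwwwowwoww.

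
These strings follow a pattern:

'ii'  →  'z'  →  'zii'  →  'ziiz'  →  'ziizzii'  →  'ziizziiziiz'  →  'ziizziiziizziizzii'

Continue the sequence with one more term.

ziizziiziizziizziiziizziiziiz

This is a Fibonacci-style word recurrence s(k) = s(k−1)·s(k−2): e.g. z·ii = zii.
Continuing: ziizziiziizziizzii · ziizziiziiz gives term 8.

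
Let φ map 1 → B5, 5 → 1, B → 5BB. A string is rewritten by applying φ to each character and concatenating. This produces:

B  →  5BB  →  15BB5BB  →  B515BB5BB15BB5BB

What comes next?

5BB1B515BB5BB15BB5BBB515BB5BB15BB5BB

Applying the rule to each of the 16 symbols of B515BB5BB15BB5BB gives the pieces 5BB 1 B5 1 5BB 5BB 1 5BB 5BB B5 1 5BB 5BB 1 5BB 5BB, which concatenate to the answer.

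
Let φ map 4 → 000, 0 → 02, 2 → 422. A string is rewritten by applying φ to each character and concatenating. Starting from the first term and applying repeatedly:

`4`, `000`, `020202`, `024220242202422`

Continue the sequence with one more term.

Replace each of the 15 characters of 024220242202422 in place — 02 422 000 422 422 02 422 000 422 422 02 422 000 422 422 — and concatenate.

024220004224220242200042242202422000422422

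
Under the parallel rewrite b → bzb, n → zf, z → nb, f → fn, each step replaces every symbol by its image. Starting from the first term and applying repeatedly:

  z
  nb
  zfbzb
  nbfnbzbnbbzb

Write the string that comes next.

zfbzbfnzfbzbnbbzbzfbzbbzbnbbzb

Expanding nbfnbzbnbbzb: n→zf, b→bzb, f→fn, n→zf, b→bzb, z→nb, b→bzb, n→zf, b→bzb, b→bzb, z→nb, b→bzb. Concatenated: zf bzb fn zf bzb nb bzb zf bzb bzb nb bzb.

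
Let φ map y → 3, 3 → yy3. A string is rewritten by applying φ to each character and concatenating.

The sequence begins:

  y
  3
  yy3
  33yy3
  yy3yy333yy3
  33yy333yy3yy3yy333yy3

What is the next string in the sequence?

yy3yy333yy3yy3yy333yy333yy333yy3yy3yy333yy3

Replace each of the 21 characters of 33yy333yy3yy3yy333yy3 in place — yy3 yy3 3 3 yy3 yy3 yy3 3 3 yy3 3 3 yy3 3 3 yy3 yy3 yy3 3 3 yy3 — and concatenate.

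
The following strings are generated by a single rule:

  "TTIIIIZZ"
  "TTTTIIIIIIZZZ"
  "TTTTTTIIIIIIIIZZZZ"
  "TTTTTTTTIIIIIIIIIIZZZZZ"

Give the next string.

TTTTTTTTTTIIIIIIIIIIIIZZZZZZ

Reading off run lengths: T runs 2, 4, 6, 8; I runs 4, 6, 8, 10; Z runs 2, 3, 4, 5 — each is linear in n (n = 1, 2, …).
For the next term, n = 5, so the run lengths are 10, 12, 6.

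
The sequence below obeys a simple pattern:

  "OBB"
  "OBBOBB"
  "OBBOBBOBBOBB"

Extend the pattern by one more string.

s(k+1) = s(k)·s(k) — each term doubles the last.
Doubling OBBOBBOBBOBB:

OBBOBBOBBOBBOBBOBBOBBOBB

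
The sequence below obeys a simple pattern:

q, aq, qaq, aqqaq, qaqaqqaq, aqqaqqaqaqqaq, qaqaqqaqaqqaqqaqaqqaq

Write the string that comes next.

aqqaqqaqaqqaqqaqaqqaqaqqaqqaqaqqaq

From term 3 onward, concatenate the second-to-last term with the last: q·aq = qaq, aq·qaq = aqqaq, …
So term 8 is aqqaqqaqaqqaq·qaqaqqaqaqqaqqaqaqqaq.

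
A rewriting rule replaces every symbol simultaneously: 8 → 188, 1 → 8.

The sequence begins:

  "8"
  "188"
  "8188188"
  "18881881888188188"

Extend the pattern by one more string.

81881881888188188818818818881881888188188

Applying the rule to each of the 17 symbols of 18881881888188188 gives the pieces 8 188 188 188 8 188 188 8 188 188 188 8 188 188 8 188 188, which concatenate to the answer.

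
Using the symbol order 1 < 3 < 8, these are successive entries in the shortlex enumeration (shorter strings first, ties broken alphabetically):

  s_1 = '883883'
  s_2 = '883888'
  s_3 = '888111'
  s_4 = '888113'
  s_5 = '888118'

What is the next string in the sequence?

Treat 888118 as a base-3 numeral over the given alphabet and add one, carrying through any trailing 8's.

888131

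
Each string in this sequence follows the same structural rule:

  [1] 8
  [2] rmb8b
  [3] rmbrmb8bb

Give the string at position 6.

rmbrmbrmbrmbrmb8bbbbb

Each term wraps the previous one in rmb on the left and b on the right.
From rmbrmb8bb, 3 further steps: rmbrmb8bb → rmbrmbrmb8bbb → rmbrmbrmbrmb8bbbb → (answer).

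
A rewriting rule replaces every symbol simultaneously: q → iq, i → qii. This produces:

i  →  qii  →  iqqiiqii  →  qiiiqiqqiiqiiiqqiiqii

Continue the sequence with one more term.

iqqiiqiiqiiiqqiiiqiqqiiqiiiqqiiqiiqiiiqiqqiiqiiiqqiiqii

Applying the rule to each of the 21 symbols of qiiiqiqqiiqiiiqqiiqii gives the pieces iq qii qii qii iq qii iq iq qii qii iq qii qii qii iq iq qii qii iq qii qii, which concatenate to the answer.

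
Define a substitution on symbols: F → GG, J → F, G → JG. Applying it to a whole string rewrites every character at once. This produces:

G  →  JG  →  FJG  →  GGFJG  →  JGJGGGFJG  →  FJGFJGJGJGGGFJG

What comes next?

Rewriting the 15 symbols of FJGFJGJGJGGGFJG one by one yields GG F JG GG F JG F JG F JG JG JG GG F JG; concatenated:

GGFJGGGFJGFJGFJGJGJGGGFJG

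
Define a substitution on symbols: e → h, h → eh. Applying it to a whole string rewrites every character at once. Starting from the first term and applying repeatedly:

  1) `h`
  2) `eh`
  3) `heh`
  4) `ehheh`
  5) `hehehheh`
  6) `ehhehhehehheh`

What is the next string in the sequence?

Replace each of the 13 characters of ehhehhehehheh in place — h eh eh h eh eh h eh h eh eh h eh — and concatenate.

hehehhehehhehhehehheh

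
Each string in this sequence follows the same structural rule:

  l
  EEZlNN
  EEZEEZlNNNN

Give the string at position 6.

EEZEEZEEZEEZEEZlNNNNNNNNNN

s(k+1) = EEZ·s(k)·NN, so each term gains EEZ as a prefix and NN as a suffix.
From EEZEEZlNNNN, 3 further steps: EEZEEZlNNNN → EEZEEZEEZlNNNNNN → EEZEEZEEZEEZlNNNNNNNN → (answer).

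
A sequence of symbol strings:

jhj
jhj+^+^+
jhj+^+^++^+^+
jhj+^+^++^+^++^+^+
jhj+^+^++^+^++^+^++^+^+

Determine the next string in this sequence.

jhj+^+^++^+^++^+^++^+^++^+^+

Every step adds +^+^+ to the end: s(k+1) = s(k)·+^+^+.
One more step from jhj+^+^++^+^++^+^++^+^+ gives the answer.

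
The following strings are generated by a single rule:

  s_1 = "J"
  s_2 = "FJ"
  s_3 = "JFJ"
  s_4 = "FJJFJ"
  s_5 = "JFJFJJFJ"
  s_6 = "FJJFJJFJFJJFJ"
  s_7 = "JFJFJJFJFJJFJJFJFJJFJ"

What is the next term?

FJJFJJFJFJJFJJFJFJJFJFJJFJJFJFJJFJ

Each term (from the third on) is the two preceding terms concatenated in order: term 3 = J·FJ = JFJ.
So term 8 is FJJFJJFJFJJFJ·JFJFJJFJFJJFJJFJFJJFJ.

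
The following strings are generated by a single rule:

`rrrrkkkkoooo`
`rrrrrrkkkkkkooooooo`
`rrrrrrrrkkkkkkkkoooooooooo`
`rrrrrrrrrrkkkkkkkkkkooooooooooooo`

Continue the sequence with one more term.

rrrrrrrrrrrrkkkkkkkkkkkkoooooooooooooooo

Each string has the form r^{2n} k^{2n} o^{3n-2}, where the shown terms are n = 2, 3, 4, 5.
At n = 6 the blocks have lengths 12, 12, 16.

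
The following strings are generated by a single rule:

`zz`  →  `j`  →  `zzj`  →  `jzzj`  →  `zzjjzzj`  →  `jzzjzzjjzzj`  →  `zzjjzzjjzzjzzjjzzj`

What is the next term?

Each term (from the third on) is the two preceding terms concatenated in order: term 3 = zz·j = zzj.
So term 8 is jzzjzzjjzzj·zzjjzzjjzzjzzjjzzj.

jzzjzzjjzzjzzjjzzjjzzjzzjjzzj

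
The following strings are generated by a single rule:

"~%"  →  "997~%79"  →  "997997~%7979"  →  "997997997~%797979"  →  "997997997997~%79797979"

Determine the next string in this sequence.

Every step adds 997 to the front and 79 to the end of the previous string.
So the next term is 997·997997997997~%79797979·79.

997997997997997~%7979797979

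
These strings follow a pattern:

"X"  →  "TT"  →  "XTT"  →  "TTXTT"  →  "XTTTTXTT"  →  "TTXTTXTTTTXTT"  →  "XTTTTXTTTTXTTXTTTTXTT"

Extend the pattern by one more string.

TTXTTXTTTTXTTXTTTTXTTTTXTTXTTTTXTT

Each term (from the third on) is the two preceding terms concatenated in order: term 3 = X·TT = XTT.
Continuing: TTXTTXTTTTXTT · XTTTTXTTTTXTTXTTTTXTT gives term 8.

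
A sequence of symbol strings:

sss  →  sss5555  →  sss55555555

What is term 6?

The strings grow by a fixed suffix 5555 each time.
From sss55555555, 3 further steps: sss55555555 → sss555555555555 → sss5555555555555555 → (answer).

sss55555555555555555555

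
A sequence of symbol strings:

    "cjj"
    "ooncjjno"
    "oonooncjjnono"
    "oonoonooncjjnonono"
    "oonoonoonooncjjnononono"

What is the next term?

oonoonoonoonooncjjnonononono

Each term wraps the previous one in oon on the left and no on the right.
One more step from oonoonoonooncjjnononono gives the answer.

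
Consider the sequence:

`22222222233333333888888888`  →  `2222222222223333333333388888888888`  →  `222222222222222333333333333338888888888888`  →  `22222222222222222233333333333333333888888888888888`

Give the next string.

Each string has the form 2^{3n} 3^{3n-1} 8^{2n+3}, where the shown terms are n = 3, 4, 5, 6.
For the next term, n = 7, so the run lengths are 21, 20, 17.

2222222222222222222223333333333333333333388888888888888888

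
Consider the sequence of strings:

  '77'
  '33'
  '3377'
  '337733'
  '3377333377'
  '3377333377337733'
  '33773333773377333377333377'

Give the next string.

This is a Fibonacci-style word recurrence s(k) = s(k−1)·s(k−2): e.g. 33·77 = 3377.
Continuing: 33773333773377333377333377 · 3377333377337733 gives term 8.

337733337733773333773333773377333377337733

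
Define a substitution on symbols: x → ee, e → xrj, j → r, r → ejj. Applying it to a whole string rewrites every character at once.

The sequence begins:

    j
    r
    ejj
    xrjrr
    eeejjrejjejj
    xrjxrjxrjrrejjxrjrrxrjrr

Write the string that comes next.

eeejjreeejjreeejjrejjejjxrjrreeejjrejjejjeeejjrejjejj

φ(xrjxrjxrjrrejjxrjrrxrjrr) expands symbol-by-symbol to ee ejj r ee ejj r ee ejj r ejj ejj xrj r r ee ejj r ejj ejj ee ejj r ejj ejj; joining the 24 pieces gives the next term.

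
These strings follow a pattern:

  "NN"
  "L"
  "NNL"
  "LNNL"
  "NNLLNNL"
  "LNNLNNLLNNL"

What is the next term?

NNLLNNLLNNLNNLLNNL

Each term (from the third on) is the two preceding terms concatenated in order: term 3 = NN·L = NNL.
So term 7 is NNLLNNL·LNNLNNLLNNL.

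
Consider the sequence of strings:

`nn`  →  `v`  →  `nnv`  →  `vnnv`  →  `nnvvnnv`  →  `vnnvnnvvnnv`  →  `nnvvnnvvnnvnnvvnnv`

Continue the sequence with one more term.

vnnvnnvvnnvnnvvnnvvnnvnnvvnnv

This is a Fibonacci-style word recurrence s(k) = s(k−2)·s(k−1): e.g. nn·v = nnv.
Continuing: vnnvnnvvnnv · nnvvnnvvnnvnnvvnnv gives term 8.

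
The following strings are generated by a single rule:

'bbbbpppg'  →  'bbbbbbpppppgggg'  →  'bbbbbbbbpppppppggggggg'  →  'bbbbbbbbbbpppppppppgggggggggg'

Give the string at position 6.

Term n consists of 2n+2 b's, followed by 2n+1 p's, followed by 3n-2 g's (n = 1, 2, …).
For term 6, n = 6, so the run lengths are 14, 13, 16.

bbbbbbbbbbbbbbpppppppppppppgggggggggggggggg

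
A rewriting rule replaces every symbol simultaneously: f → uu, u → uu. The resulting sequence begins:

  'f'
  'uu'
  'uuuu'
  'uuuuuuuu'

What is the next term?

Apply φ to uuuuuuuu symbol by symbol: u→uu, u→uu, u→uu, u→uu, u→uu, u→uu, u→uu, u→uu; joined: uu uu uu uu uu uu uu uu.

uuuuuuuuuuuuuuuu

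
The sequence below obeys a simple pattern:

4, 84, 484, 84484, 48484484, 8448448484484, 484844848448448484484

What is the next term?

This is a Fibonacci-style word recurrence s(k) = s(k−2)·s(k−1): e.g. 4·84 = 484.
So term 8 is 8448448484484·484844848448448484484.

8448448484484484844848448448484484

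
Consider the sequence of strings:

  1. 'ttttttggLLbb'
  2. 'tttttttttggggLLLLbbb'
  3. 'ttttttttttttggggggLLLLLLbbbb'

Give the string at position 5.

Each string has the form t^{3n+3} g^{2n} L^{2n} b^{n+1} (n = 1, 2, …).
At n = 5 the blocks have lengths 18, 10, 10, 6.

ttttttttttttttttttggggggggggLLLLLLLLLLbbbbbb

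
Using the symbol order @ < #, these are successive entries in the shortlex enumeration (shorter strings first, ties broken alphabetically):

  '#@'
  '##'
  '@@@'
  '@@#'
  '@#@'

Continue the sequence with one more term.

Find the rightmost character of @#@ below #, bump it to the next letter, and reset everything to its right to @.

@##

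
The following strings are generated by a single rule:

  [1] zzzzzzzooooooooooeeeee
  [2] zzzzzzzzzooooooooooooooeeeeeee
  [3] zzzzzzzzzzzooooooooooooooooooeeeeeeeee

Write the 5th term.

Reading off run lengths: z runs 7, 9, 11; o runs 10, 14, 18; e runs 5, 7, 9 — each is linear in n, where the shown terms are n = 3, 4, 5.
For term 5, n = 7, so the run lengths are 15, 26, 13.

zzzzzzzzzzzzzzzooooooooooooooooooooooooooeeeeeeeeeeeee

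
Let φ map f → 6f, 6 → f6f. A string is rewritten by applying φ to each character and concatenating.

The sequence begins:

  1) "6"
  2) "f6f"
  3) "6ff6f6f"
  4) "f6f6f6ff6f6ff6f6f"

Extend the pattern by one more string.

φ(f6f6f6ff6f6ff6f6f) expands symbol-by-symbol to 6f f6f 6f f6f 6f f6f 6f 6f f6f 6f f6f 6f 6f f6f 6f f6f 6f; joining the 17 pieces gives the next term.

6ff6f6ff6f6ff6f6f6ff6f6ff6f6f6ff6f6ff6f6f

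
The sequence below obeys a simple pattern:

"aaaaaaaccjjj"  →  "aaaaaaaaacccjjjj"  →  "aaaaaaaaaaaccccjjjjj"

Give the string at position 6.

The n-th term is 2n+1 a's then n-1 c's then n j's, where the shown terms are n = 3, 4, 5.
At n = 8 the blocks have lengths 17, 7, 8.

aaaaaaaaaaaaaaaaacccccccjjjjjjjj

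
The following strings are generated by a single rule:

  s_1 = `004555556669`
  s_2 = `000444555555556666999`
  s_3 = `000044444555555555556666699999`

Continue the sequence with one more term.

000004444444555555555555556666669999999

Each string has the form 0^{n+1} 4^{2n-1} 5^{3n+2} 6^{n+2} 9^{2n-1} (n = 1, 2, …).
Setting n = 4 gives 5, 7, 14, 6, 7 characters in each block.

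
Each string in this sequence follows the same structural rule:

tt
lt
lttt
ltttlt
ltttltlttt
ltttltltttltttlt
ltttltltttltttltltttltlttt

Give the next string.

ltttltltttltttltltttltltttltttltltttltttlt

This is a Fibonacci-style word recurrence s(k) = s(k−1)·s(k−2): e.g. lt·tt = lttt.
Continuing: ltttltltttltttltltttltlttt · ltttltltttltttlt gives term 8.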